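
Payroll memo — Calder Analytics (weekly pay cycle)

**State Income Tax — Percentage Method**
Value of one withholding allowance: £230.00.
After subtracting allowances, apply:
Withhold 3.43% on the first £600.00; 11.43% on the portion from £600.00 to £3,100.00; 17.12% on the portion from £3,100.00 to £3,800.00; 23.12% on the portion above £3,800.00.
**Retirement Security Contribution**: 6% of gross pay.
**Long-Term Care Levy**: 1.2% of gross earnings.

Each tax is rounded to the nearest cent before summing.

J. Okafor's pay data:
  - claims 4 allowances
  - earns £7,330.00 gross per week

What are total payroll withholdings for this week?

State Income Tax: taxable = £7,330.00 − 4×£230.00 = £6,410.00
  £426.17 + 23.12% × (£6,410.00 − £3,800.00) = £426.17 + 23.12% × £2,610.00 = £1,029.60
Retirement Security Contribution: 6% × £7,330.00 = £439.80
Long-Term Care Levy: 1.2% × £7,330.00 = £87.96
Total: £1,029.60 + £439.80 + £87.96 = £1,557.36

£1,557.36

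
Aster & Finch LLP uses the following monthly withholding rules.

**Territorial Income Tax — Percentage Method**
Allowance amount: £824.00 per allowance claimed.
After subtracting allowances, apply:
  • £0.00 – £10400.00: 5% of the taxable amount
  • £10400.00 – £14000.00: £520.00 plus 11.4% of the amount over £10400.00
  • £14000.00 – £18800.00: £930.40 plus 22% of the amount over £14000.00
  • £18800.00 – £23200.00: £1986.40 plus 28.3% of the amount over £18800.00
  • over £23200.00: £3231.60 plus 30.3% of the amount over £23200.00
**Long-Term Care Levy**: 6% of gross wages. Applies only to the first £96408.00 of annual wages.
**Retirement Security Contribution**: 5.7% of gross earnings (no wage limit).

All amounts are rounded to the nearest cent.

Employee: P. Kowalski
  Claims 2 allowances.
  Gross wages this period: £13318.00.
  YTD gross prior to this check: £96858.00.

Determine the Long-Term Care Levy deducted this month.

Long-Term Care Levy: YTD £96858.00 ≥ cap £96408.00 → £0.00

£0.00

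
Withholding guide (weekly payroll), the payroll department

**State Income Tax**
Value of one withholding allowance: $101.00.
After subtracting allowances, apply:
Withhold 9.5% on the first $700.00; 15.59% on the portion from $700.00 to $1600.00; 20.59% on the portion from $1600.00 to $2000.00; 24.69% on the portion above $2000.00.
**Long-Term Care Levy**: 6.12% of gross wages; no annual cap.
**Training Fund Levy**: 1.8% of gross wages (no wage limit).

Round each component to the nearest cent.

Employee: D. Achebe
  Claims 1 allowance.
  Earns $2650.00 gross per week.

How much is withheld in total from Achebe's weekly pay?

$634.60

State Income Tax: taxable = $2650.00 − 1×$101.00 = $2549.00
  $289.17 + 24.69% × ($2549.00 − $2000.00) = $289.17 + 24.69% × $549.00 = $424.72
Long-Term Care Levy: 6.12% × $2650.00 = $162.18
Training Fund Levy: 1.8% × $2650.00 = $47.70
Total: $424.72 + $162.18 + $47.70 = $634.60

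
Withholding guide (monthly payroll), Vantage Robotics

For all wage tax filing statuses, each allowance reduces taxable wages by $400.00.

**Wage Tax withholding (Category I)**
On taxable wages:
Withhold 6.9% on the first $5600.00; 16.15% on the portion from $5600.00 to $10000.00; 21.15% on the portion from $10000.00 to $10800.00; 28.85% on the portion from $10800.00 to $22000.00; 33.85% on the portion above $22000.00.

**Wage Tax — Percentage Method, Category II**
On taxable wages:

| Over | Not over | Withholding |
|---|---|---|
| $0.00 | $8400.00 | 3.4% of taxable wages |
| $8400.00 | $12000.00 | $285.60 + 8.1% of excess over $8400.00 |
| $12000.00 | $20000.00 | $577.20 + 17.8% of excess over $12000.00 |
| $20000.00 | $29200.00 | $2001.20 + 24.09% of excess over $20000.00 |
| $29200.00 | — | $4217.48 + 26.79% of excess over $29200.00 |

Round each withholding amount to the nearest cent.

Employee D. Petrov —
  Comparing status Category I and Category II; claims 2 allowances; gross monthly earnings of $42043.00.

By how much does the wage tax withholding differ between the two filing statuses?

Wage Tax (Category I): taxable = $42043.00 − 2×$400.00 = $41243.00
  $4497.40 + 33.85% × ($41243.00 − $22000.00) = $4497.40 + 33.85% × $19243.00 = $11011.16
Wage Tax (Category II): taxable = $42043.00 − 2×$400.00 = $41243.00
  $4217.48 + 26.79% × ($41243.00 − $29200.00) = $4217.48 + 26.79% × $12043.00 = $7443.80
Difference: |$11011.16 − $7443.80| = $3567.36 (higher under Category I)

$3567.36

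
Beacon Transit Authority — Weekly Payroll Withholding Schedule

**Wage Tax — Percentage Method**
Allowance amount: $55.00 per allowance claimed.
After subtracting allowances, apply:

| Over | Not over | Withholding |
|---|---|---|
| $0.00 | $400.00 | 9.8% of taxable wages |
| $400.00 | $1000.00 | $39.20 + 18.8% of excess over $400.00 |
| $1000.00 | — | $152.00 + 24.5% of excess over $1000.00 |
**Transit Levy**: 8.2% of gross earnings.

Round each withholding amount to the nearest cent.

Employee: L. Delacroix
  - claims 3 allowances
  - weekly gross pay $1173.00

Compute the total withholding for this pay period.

Wage Tax: taxable = $1173.00 − 3×$55.00 = $1008.00
  $152.00 + 24.5% × ($1008.00 − $1000.00) = $152.00 + 24.5% × $8.00 = $153.96
Transit Levy: 8.2% × $1173.00 = $96.19
Total: $153.96 + $96.19 = $250.15

$250.15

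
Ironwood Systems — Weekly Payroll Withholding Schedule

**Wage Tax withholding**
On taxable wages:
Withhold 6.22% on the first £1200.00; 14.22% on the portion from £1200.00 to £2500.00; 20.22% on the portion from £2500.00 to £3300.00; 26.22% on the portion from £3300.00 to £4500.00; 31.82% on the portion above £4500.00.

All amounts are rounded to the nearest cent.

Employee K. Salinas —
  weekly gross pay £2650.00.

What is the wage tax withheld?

£289.83

Wage Tax: taxable = £2650.00
  £259.50 + 20.22% × (£2650.00 − £2500.00) = £259.50 + 20.22% × £150.00 = £289.83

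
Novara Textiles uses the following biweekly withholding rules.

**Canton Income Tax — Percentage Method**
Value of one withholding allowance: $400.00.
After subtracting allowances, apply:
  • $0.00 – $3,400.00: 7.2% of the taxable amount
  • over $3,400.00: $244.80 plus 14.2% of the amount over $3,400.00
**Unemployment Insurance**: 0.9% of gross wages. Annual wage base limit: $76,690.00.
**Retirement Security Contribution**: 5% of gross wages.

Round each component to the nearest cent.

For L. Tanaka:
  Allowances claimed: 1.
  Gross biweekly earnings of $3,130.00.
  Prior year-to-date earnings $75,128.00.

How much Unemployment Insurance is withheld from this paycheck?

$14.06

Unemployment Insurance: cap $76,690.00 − YTD $75,128.00 = $1,562.00 subject; 0.9% × $1,562.00 = $14.06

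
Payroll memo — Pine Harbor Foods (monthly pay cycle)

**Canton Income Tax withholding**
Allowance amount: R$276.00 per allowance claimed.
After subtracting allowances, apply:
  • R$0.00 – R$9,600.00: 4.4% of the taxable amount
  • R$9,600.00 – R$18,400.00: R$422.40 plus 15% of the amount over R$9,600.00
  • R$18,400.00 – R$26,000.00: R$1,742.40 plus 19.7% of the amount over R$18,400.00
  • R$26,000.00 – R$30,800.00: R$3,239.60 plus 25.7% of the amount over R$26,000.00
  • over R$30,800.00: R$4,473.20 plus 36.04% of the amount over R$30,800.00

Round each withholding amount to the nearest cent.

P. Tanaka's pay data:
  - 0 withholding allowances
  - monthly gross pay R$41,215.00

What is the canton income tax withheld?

R$8,226.77

Canton Income Tax: taxable = R$41,215.00
  R$4,473.20 + 36.04% × (R$41,215.00 − R$30,800.00) = R$4,473.20 + 36.04% × R$10,415.00 = R$8,226.77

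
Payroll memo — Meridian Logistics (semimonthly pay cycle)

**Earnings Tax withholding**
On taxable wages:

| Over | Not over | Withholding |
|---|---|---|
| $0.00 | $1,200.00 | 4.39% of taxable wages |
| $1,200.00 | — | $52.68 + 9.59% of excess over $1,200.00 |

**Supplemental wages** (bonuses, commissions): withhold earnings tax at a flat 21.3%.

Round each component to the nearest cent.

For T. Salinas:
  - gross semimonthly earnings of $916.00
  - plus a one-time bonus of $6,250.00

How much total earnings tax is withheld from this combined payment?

$1,371.46

Earnings Tax: taxable = $916.00
  4.39% × $916.00 = $40.21
Supplemental (21.3% flat on bonus): 21.3% × $6,250.00 = $1,331.25
Total earnings tax: $40.21 + $1,331.25 = $1,371.46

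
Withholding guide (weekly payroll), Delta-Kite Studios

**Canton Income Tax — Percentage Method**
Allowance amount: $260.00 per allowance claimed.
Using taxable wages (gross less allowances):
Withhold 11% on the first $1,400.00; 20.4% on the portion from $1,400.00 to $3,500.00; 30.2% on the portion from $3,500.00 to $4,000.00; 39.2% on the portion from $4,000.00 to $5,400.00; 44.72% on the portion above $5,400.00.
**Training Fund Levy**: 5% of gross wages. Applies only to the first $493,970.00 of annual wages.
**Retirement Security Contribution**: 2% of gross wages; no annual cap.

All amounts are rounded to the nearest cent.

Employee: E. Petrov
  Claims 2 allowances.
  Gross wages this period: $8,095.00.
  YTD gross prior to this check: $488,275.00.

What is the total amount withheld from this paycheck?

Canton Income Tax: taxable = $8,095.00 − 2×$260.00 = $7,575.00
  $1,282.20 + 44.72% × ($7,575.00 − $5,400.00) = $1,282.20 + 44.72% × $2,175.00 = $2,254.86
Training Fund Levy: cap $493,970.00 − YTD $488,275.00 = $5,695.00 subject; 5% × $5,695.00 = $284.75
Retirement Security Contribution: 2% × $8,095.00 = $161.90
Total: $2,254.86 + $284.75 + $161.90 = $2,701.51

$2,701.51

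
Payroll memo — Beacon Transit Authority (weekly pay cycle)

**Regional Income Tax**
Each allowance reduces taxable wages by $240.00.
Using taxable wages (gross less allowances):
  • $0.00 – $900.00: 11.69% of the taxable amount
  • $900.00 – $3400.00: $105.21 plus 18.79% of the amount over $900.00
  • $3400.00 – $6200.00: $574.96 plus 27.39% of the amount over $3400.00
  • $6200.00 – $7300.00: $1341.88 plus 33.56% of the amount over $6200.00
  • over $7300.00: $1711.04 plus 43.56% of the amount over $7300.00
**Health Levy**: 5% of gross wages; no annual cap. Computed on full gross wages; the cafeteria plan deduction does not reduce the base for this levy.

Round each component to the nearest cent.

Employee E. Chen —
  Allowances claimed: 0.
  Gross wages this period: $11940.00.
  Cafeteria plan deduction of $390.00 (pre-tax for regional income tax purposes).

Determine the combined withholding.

Regional Income Tax: taxable = $11940.00 − $390.00 = $11550.00
  $1711.04 + 43.56% × ($11550.00 − $7300.00) = $1711.04 + 43.56% × $4250.00 = $3562.34
Health Levy: 5% × $11940.00 = $597.00
Total: $3562.34 + $597.00 = $4159.34

$4159.34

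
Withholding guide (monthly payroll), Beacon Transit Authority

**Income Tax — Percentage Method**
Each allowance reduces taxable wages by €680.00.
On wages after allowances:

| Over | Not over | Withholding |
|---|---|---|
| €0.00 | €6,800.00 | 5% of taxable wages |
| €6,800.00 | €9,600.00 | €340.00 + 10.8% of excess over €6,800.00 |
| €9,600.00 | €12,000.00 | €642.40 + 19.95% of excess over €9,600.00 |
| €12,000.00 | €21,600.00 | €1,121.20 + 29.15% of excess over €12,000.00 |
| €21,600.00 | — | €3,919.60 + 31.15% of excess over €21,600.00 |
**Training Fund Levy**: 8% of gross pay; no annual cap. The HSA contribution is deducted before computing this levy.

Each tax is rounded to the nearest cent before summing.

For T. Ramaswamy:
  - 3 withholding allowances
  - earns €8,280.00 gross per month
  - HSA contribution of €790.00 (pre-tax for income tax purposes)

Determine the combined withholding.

Income Tax: taxable = €8,280.00 − €790.00 − 3×€680.00 = €5,450.00
  5% × €5,450.00 = €272.50
Training Fund Levy: 8% × €7,490.00 = €599.20
Total: €272.50 + €599.20 = €871.70

€871.70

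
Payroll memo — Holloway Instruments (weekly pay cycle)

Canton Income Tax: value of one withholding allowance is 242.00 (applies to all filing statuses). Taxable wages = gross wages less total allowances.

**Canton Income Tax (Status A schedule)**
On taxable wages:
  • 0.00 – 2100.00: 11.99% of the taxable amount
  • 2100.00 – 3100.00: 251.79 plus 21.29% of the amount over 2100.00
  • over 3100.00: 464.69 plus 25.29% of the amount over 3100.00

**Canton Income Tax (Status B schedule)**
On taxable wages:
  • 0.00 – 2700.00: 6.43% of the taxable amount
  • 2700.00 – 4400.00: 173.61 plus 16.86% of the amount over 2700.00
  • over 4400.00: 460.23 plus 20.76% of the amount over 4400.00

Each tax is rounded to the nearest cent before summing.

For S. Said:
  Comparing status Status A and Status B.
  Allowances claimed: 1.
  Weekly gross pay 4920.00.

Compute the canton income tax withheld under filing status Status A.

Canton Income Tax (Status A): taxable = 4920.00 − 1×242.00 = 4678.00
  464.69 + 25.29% × (4678.00 − 3100.00) = 464.69 + 25.29% × 1578.00 = 863.77

863.77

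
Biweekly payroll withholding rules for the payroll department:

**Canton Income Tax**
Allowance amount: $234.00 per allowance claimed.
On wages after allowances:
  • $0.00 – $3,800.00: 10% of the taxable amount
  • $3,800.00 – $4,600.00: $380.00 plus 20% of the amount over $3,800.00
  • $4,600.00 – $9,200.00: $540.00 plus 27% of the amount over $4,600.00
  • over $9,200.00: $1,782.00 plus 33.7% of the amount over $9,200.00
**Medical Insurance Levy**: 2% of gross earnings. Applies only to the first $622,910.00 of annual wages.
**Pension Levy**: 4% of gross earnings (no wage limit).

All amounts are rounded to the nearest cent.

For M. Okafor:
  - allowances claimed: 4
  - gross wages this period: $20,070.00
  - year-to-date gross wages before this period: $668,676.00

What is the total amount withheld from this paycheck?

$5,932.56

Canton Income Tax: taxable = $20,070.00 − 4×$234.00 = $19,134.00
  $1,782.00 + 33.7% × ($19,134.00 − $9,200.00) = $1,782.00 + 33.7% × $9,934.00 = $5,129.76
Medical Insurance Levy: YTD $668,676.00 ≥ cap $622,910.00 → $0.00
Pension Levy: 4% × $20,070.00 = $802.80
Total: $5,129.76 + $0.00 + $802.80 = $5,932.56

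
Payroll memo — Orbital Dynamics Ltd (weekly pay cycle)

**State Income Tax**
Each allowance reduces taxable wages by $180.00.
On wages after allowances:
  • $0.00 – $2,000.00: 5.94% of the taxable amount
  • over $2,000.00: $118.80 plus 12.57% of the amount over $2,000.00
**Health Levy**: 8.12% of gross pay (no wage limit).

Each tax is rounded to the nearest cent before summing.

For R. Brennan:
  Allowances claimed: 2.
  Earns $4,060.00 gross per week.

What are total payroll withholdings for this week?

$662.16

State Income Tax: taxable = $4,060.00 − 2×$180.00 = $3,700.00
  $118.80 + 12.57% × ($3,700.00 − $2,000.00) = $118.80 + 12.57% × $1,700.00 = $332.49
Health Levy: 8.12% × $4,060.00 = $329.67
Total: $332.49 + $329.67 = $662.16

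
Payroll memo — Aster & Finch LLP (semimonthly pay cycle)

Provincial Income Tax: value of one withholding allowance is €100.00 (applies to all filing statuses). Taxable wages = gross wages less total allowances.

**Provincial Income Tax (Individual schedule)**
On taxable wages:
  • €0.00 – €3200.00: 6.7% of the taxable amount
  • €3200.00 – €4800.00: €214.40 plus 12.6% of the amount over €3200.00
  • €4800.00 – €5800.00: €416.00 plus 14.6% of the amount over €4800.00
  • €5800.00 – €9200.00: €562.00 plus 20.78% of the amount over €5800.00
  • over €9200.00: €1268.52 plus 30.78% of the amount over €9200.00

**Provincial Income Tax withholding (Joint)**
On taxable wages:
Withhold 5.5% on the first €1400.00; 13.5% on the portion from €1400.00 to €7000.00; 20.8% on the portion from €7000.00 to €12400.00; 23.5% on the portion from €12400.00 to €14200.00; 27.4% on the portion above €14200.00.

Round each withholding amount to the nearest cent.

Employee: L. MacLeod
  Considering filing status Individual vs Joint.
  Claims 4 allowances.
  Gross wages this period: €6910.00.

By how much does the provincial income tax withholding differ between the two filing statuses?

Provincial Income Tax (Individual): taxable = €6910.00 − 4×€100.00 = €6510.00
  €562.00 + 20.78% × (€6510.00 − €5800.00) = €562.00 + 20.78% × €710.00 = €709.54
Provincial Income Tax (Joint): taxable = €6910.00 − 4×€100.00 = €6510.00
  €77.00 + 13.5% × (€6510.00 − €1400.00) = €77.00 + 13.5% × €5110.00 = €766.85
Difference: |€709.54 − €766.85| = €57.31 (higher under Joint)

€57.31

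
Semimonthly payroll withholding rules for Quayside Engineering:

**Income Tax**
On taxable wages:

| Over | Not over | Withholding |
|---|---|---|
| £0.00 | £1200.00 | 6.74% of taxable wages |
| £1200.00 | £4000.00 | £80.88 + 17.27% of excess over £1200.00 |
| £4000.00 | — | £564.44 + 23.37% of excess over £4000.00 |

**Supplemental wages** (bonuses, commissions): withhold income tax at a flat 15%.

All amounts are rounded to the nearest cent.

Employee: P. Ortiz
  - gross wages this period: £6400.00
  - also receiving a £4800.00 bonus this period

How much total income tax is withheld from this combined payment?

£1845.32

Income Tax: taxable = £6400.00
  £564.44 + 23.37% × (£6400.00 − £4000.00) = £564.44 + 23.37% × £2400.00 = £1125.32
Supplemental (15% flat on bonus): 15% × £4800.00 = £720.00
Total income tax: £1125.32 + £720.00 = £1845.32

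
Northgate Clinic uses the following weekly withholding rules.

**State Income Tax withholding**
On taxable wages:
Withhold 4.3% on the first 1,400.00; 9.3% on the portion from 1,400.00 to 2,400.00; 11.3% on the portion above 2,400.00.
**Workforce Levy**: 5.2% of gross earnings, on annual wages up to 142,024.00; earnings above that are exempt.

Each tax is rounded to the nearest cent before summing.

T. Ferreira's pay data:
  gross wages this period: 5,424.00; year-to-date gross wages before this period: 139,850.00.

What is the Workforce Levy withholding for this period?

Workforce Levy: cap 142,024.00 − YTD 139,850.00 = 2,174.00 subject; 5.2% × 2,174.00 = 113.05

113.05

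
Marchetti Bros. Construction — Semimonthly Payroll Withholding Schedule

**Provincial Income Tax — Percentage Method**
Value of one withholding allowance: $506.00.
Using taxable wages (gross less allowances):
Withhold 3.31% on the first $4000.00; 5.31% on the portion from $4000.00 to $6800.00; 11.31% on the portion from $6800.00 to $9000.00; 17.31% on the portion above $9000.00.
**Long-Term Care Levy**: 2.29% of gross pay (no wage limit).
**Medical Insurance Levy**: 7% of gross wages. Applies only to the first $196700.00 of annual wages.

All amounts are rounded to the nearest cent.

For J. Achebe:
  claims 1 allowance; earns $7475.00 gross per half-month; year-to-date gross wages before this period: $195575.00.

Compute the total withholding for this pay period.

$550.12

Provincial Income Tax: taxable = $7475.00 − 1×$506.00 = $6969.00
  $281.08 + 11.31% × ($6969.00 − $6800.00) = $281.08 + 11.31% × $169.00 = $300.19
Long-Term Care Levy: 2.29% × $7475.00 = $171.18
Medical Insurance Levy: cap $196700.00 − YTD $195575.00 = $1125.00 subject; 7% × $1125.00 = $78.75
Total: $300.19 + $171.18 + $78.75 = $550.12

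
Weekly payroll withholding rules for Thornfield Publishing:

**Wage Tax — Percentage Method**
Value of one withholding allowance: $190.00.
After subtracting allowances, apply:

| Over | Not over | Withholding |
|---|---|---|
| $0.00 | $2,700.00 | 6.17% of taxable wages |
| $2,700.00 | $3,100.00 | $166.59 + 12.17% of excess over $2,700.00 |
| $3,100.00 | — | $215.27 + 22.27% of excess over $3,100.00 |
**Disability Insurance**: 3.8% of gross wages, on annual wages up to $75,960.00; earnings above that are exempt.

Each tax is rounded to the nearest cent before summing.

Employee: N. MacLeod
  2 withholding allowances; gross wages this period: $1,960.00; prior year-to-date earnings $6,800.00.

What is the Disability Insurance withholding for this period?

Disability Insurance: 3.8% × $1,960.00 = $74.48

$74.48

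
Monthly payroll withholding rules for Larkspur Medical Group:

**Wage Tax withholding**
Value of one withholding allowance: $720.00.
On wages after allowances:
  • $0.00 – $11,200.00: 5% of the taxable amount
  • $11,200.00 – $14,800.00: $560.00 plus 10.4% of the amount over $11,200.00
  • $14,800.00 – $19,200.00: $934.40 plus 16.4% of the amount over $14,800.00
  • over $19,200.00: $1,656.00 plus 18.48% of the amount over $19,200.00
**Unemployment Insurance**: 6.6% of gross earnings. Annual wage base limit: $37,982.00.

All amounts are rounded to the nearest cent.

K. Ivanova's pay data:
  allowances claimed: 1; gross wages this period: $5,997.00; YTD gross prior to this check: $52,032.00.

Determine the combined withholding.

$263.85

Wage Tax: taxable = $5,997.00 − 1×$720.00 = $5,277.00
  5% × $5,277.00 = $263.85
Unemployment Insurance: YTD $52,032.00 ≥ cap $37,982.00 → $0.00
Total: $263.85 + $0.00 = $263.85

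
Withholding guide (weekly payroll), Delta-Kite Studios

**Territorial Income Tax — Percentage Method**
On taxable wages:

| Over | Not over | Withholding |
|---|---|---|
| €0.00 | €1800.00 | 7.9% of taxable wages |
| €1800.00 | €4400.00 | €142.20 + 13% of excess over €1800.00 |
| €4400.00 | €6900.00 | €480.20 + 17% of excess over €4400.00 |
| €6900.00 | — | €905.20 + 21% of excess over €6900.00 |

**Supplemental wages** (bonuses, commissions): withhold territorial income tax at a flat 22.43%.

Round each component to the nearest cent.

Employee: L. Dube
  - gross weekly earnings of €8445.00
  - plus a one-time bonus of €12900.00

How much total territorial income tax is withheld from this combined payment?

€4123.12

Territorial Income Tax: taxable = €8445.00
  €905.20 + 21% × (€8445.00 − €6900.00) = €905.20 + 21% × €1545.00 = €1229.65
Supplemental (22.43% flat on bonus): 22.43% × €12900.00 = €2893.47
Total territorial income tax: €1229.65 + €2893.47 = €4123.12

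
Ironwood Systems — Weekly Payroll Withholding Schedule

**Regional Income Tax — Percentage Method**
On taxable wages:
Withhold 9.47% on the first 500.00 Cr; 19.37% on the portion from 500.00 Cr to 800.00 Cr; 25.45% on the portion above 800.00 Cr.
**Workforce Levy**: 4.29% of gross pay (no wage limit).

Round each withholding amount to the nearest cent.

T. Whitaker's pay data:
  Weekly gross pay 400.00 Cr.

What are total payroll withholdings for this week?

55.04 Cr

Regional Income Tax: taxable = 400.00 Cr
  9.47% × 400.00 Cr = 37.88 Cr
Workforce Levy: 4.29% × 400.00 Cr = 17.16 Cr
Total: 37.88 Cr + 17.16 Cr = 55.04 Cr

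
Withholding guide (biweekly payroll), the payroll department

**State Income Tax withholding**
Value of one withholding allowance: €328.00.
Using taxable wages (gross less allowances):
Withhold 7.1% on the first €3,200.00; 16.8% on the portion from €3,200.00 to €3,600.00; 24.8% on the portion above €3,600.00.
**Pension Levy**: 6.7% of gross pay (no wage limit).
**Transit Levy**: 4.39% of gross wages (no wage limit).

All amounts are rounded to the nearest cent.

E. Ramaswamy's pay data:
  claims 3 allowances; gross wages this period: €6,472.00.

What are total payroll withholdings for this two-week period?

State Income Tax: taxable = €6,472.00 − 3×€328.00 = €5,488.00
  €294.40 + 24.8% × (€5,488.00 − €3,600.00) = €294.40 + 24.8% × €1,888.00 = €762.62
Pension Levy: 6.7% × €6,472.00 = €433.62
Transit Levy: 4.39% × €6,472.00 = €284.12
Total: €762.62 + €433.62 + €284.12 = €1,480.36

€1,480.36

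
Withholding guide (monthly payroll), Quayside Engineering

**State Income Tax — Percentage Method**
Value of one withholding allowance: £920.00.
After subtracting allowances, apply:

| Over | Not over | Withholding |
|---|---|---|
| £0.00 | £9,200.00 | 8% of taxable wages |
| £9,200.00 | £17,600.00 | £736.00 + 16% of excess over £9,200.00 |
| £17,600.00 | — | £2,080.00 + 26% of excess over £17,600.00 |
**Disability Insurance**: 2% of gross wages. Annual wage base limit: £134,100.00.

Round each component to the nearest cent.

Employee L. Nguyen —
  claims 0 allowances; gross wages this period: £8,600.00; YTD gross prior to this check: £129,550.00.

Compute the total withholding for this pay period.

£779.00

State Income Tax: taxable = £8,600.00
  8% × £8,600.00 = £688.00
Disability Insurance: cap £134,100.00 − YTD £129,550.00 = £4,550.00 subject; 2% × £4,550.00 = £91.00
Total: £688.00 + £91.00 = £779.00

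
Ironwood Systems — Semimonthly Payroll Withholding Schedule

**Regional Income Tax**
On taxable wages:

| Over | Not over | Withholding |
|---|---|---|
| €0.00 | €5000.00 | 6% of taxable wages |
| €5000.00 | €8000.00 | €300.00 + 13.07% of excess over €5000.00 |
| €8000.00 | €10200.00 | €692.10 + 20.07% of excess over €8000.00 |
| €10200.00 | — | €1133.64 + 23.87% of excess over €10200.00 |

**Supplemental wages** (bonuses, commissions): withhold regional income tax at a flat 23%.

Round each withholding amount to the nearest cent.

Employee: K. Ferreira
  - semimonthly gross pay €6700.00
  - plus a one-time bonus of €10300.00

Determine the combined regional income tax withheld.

Regional Income Tax: taxable = €6700.00
  €300.00 + 13.07% × (€6700.00 − €5000.00) = €300.00 + 13.07% × €1700.00 = €522.19
Supplemental (23% flat on bonus): 23% × €10300.00 = €2369.00
Total regional income tax: €522.19 + €2369.00 = €2891.19

€2891.19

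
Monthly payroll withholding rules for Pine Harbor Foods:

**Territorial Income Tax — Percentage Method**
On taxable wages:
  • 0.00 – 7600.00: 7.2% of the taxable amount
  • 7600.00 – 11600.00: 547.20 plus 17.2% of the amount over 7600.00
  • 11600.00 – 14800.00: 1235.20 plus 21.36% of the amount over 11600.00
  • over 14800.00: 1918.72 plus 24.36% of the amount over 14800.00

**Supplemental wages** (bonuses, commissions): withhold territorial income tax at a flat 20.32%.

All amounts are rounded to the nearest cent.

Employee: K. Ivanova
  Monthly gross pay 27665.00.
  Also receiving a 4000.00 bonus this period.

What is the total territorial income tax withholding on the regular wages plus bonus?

Territorial Income Tax: taxable = 27665.00
  1918.72 + 24.36% × (27665.00 − 14800.00) = 1918.72 + 24.36% × 12865.00 = 5052.63
Supplemental (20.32% flat on bonus): 20.32% × 4000.00 = 812.80
Total territorial income tax: 5052.63 + 812.80 = 5865.43

5865.43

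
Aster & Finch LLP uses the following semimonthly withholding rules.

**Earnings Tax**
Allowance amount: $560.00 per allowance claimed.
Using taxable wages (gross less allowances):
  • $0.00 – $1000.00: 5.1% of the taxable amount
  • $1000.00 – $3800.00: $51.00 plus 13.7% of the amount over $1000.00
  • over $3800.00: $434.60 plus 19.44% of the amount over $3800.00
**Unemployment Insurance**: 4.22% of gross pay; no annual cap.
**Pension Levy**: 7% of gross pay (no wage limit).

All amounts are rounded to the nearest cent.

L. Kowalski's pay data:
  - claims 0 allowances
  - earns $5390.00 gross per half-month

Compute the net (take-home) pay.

Earnings Tax: taxable = $5390.00
  $434.60 + 19.44% × ($5390.00 − $3800.00) = $434.60 + 19.44% × $1590.00 = $743.70
Unemployment Insurance: 4.22% × $5390.00 = $227.46
Pension Levy: 7% × $5390.00 = $377.30
Total withheld: $743.70 + $227.46 + $377.30 = $1348.46
Net pay: $5390.00 − $1348.46 = $4041.54

$4041.54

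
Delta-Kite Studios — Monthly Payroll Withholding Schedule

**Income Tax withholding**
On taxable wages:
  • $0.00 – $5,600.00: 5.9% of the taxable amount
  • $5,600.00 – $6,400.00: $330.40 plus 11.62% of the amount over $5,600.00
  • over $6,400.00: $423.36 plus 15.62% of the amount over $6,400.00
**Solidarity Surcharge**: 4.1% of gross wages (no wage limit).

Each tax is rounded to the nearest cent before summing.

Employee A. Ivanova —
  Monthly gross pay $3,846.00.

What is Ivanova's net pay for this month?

Income Tax: taxable = $3,846.00
  5.9% × $3,846.00 = $226.91
Solidarity Surcharge: 4.1% × $3,846.00 = $157.69
Total withheld: $226.91 + $157.69 = $384.60
Net pay: $3,846.00 − $384.60 = $3,461.40

$3,461.40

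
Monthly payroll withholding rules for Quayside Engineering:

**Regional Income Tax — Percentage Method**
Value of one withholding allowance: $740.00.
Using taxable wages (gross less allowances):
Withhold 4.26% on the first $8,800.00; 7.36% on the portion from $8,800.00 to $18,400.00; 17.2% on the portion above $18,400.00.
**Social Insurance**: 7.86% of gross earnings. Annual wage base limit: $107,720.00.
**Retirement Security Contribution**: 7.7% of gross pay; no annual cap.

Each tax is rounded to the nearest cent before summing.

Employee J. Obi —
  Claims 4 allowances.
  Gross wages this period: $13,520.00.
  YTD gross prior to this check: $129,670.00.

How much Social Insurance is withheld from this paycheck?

Social Insurance: YTD $129,670.00 ≥ cap $107,720.00 → $0.00

$0.00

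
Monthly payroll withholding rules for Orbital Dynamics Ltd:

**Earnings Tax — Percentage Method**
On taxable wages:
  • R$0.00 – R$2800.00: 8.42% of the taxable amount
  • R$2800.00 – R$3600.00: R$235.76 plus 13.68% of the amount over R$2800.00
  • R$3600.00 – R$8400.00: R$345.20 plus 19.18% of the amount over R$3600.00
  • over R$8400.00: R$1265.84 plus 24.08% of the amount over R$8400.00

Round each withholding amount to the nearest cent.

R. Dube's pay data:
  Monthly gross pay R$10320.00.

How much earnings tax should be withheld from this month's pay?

Earnings Tax: taxable = R$10320.00
  R$1265.84 + 24.08% × (R$10320.00 − R$8400.00) = R$1265.84 + 24.08% × R$1920.00 = R$1728.18

R$1728.18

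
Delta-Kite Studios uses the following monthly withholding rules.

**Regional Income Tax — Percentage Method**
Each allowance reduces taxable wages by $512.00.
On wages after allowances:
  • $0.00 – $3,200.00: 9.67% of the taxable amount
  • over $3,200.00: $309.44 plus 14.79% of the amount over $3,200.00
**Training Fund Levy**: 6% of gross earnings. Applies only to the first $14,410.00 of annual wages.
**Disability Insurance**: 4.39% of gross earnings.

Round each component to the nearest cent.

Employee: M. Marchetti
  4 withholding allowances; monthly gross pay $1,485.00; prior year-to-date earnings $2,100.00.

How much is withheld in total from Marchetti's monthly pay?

$154.29

Regional Income Tax: taxable = $1,485.00 − 4×$512.00 = $-563.00
  Taxable ≤ 0 → $0.00
Training Fund Levy: 6% × $1,485.00 = $89.10
Disability Insurance: 4.39% × $1,485.00 = $65.19
Total: $0.00 + $89.10 + $65.19 = $154.29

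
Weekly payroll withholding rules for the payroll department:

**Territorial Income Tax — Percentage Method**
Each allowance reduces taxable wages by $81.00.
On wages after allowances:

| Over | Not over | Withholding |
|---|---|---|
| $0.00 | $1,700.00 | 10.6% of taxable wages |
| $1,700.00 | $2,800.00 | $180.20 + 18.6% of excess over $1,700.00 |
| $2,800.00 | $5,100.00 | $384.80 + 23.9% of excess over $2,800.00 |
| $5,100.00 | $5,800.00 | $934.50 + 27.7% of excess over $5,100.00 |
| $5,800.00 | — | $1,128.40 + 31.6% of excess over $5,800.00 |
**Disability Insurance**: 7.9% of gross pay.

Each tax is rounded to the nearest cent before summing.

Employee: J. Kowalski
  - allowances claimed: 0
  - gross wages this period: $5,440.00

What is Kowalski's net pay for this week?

$3,981.56

Territorial Income Tax: taxable = $5,440.00
  $934.50 + 27.7% × ($5,440.00 − $5,100.00) = $934.50 + 27.7% × $340.00 = $1,028.68
Disability Insurance: 7.9% × $5,440.00 = $429.76
Total withheld: $1,028.68 + $429.76 = $1,458.44
Net pay: $5,440.00 − $1,458.44 = $3,981.56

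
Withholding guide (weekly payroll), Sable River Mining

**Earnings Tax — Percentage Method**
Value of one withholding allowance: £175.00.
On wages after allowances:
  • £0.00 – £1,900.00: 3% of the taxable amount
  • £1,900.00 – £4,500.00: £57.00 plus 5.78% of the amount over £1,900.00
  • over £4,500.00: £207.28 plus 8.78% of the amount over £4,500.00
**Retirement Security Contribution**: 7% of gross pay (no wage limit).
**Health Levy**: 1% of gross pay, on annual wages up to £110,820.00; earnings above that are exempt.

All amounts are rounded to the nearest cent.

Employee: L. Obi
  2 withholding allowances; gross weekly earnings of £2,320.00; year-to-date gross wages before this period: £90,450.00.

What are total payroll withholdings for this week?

Earnings Tax: taxable = £2,320.00 − 2×£175.00 = £1,970.00
  £57.00 + 5.78% × (£1,970.00 − £1,900.00) = £57.00 + 5.78% × £70.00 = £61.05
Retirement Security Contribution: 7% × £2,320.00 = £162.40
Health Levy: 1% × £2,320.00 = £23.20
Total: £61.05 + £162.40 + £23.20 = £246.65

£246.65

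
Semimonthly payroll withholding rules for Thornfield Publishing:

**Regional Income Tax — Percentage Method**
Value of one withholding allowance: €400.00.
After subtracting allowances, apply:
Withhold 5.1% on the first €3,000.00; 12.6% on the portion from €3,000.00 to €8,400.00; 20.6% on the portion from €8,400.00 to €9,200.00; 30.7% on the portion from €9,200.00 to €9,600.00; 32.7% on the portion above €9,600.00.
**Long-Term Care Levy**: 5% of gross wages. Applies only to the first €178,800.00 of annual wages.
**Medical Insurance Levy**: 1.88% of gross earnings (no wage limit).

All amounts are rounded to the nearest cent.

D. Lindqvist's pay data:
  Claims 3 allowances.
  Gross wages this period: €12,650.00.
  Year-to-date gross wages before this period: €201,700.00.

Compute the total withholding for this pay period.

€1,963.77

Regional Income Tax: taxable = €12,650.00 − 3×€400.00 = €11,450.00
  €1,121.00 + 32.7% × (€11,450.00 − €9,600.00) = €1,121.00 + 32.7% × €1,850.00 = €1,725.95
Long-Term Care Levy: YTD €201,700.00 ≥ cap €178,800.00 → €0.00
Medical Insurance Levy: 1.88% × €12,650.00 = €237.82
Total: €1,725.95 + €0.00 + €237.82 = €1,963.77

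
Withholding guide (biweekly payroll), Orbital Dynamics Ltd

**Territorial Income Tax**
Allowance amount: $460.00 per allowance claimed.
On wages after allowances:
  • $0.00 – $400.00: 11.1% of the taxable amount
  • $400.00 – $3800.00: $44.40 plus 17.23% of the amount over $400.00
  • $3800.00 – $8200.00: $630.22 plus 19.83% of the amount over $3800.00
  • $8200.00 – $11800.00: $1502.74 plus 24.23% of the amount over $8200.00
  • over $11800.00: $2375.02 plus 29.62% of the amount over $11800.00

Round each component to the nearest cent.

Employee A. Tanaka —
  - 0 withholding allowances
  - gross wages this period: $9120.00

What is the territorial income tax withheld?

Territorial Income Tax: taxable = $9120.00
  $1502.74 + 24.23% × ($9120.00 − $8200.00) = $1502.74 + 24.23% × $920.00 = $1725.66

$1725.66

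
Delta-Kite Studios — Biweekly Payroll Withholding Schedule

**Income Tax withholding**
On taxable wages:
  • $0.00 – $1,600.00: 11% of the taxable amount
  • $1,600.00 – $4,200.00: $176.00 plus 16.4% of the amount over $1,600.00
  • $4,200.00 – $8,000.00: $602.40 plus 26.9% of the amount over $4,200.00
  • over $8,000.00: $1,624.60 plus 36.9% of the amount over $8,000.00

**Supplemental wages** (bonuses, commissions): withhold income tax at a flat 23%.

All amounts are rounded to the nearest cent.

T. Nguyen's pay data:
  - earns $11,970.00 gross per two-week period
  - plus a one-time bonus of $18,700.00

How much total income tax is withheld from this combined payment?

$7,390.53

Income Tax: taxable = $11,970.00
  $1,624.60 + 36.9% × ($11,970.00 − $8,000.00) = $1,624.60 + 36.9% × $3,970.00 = $3,089.53
Supplemental (23% flat on bonus): 23% × $18,700.00 = $4,301.00
Total income tax: $3,089.53 + $4,301.00 = $7,390.53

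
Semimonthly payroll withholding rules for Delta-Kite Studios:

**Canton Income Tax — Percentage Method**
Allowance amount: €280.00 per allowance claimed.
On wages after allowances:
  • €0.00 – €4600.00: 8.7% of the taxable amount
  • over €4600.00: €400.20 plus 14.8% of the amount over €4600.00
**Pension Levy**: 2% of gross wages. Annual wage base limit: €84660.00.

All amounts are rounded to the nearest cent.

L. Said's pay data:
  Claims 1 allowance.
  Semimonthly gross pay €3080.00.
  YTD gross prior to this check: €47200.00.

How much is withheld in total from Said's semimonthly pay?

Canton Income Tax: taxable = €3080.00 − 1×€280.00 = €2800.00
  8.7% × €2800.00 = €243.60
Pension Levy: 2% × €3080.00 = €61.60
Total: €243.60 + €61.60 = €305.20

€305.20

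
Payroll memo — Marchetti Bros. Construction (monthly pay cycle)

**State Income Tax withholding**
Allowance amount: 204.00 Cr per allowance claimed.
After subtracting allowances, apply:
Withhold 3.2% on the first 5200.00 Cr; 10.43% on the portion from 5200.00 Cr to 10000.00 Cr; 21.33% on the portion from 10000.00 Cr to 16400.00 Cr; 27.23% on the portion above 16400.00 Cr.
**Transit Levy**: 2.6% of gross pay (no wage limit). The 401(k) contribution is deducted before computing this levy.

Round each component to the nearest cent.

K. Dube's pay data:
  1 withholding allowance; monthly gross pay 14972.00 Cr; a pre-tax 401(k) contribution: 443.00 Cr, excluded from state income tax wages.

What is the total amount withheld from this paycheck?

1967.31 Cr

State Income Tax: taxable = 14972.00 Cr − 443.00 Cr − 1×204.00 Cr = 14325.00 Cr
  667.04 Cr + 21.33% × (14325.00 Cr − 10000.00 Cr) = 667.04 Cr + 21.33% × 4325.00 Cr = 1589.56 Cr
Transit Levy: 2.6% × 14529.00 Cr = 377.75 Cr
Total: 1589.56 Cr + 377.75 Cr = 1967.31 Cr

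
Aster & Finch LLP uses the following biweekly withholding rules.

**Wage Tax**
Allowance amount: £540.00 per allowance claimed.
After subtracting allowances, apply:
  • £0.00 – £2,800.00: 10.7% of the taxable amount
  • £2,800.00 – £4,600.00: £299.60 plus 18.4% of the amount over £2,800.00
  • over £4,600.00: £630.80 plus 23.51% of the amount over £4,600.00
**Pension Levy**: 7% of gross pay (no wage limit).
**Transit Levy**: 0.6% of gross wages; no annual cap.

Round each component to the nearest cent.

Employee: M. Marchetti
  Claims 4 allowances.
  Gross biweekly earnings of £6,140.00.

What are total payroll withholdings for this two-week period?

Wage Tax: taxable = £6,140.00 − 4×£540.00 = £3,980.00
  £299.60 + 18.4% × (£3,980.00 − £2,800.00) = £299.60 + 18.4% × £1,180.00 = £516.72
Pension Levy: 7% × £6,140.00 = £429.80
Transit Levy: 0.6% × £6,140.00 = £36.84
Total: £516.72 + £429.80 + £36.84 = £983.36

£983.36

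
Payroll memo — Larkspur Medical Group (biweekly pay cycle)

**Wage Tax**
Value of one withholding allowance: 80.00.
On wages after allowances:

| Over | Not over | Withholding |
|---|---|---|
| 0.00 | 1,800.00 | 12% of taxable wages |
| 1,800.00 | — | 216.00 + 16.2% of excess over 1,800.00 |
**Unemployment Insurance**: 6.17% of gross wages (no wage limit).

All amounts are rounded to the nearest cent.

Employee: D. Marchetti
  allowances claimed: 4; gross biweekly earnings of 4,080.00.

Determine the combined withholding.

785.26

Wage Tax: taxable = 4,080.00 − 4×80.00 = 3,760.00
  216.00 + 16.2% × (3,760.00 − 1,800.00) = 216.00 + 16.2% × 1,960.00 = 533.52
Unemployment Insurance: 6.17% × 4,080.00 = 251.74
Total: 533.52 + 251.74 = 785.26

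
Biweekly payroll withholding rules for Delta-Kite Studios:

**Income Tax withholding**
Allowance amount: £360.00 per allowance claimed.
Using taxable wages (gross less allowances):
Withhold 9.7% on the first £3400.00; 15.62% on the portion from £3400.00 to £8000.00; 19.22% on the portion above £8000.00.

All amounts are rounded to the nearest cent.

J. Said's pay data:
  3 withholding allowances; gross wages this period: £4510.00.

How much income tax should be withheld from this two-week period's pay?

£334.49

Income Tax: taxable = £4510.00 − 3×£360.00 = £3430.00
  £329.80 + 15.62% × (£3430.00 − £3400.00) = £329.80 + 15.62% × £30.00 = £334.49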